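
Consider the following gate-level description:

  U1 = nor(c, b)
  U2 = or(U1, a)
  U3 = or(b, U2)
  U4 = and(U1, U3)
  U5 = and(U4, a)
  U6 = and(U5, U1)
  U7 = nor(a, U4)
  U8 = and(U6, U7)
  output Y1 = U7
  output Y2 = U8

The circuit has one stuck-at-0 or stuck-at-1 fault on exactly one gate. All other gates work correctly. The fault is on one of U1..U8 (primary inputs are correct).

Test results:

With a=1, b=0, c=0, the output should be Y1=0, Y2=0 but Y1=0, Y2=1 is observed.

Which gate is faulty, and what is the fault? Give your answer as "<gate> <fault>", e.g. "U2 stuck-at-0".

Fault-free values for test 1 (a=1, b=0, c=0): U1=1, U2=1, U3=1, U4=1, U5=1, U6=1, U7=0, U8=0, giving Y1=0, Y2=0. Observed Y1=0, Y2=1.
Test 1: faults giving observed Y1=0, Y2=1 are {U8 stuck-at-1}.
Only U8 stuck-at-1 is consistent with every test.

U8 stuck-at-1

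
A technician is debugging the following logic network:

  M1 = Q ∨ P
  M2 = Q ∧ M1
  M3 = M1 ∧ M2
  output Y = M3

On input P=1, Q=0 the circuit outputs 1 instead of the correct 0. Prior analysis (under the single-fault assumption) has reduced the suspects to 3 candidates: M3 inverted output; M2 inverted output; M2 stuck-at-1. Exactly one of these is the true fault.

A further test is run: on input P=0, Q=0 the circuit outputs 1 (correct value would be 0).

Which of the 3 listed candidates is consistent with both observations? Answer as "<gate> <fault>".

Evaluate each candidate on input P=0, Q=0:
  M3 inverted output: M1=0, M2=0, M3=1 [inverted output] → 1 — matches
  M2 inverted output: M1=0, M2=1 [inverted output], M3=0 → 0 — eliminated
  M2 stuck-at-1: M1=0, M2=1 [stuck-at-1], M3=0 → 0 — eliminated
Only M3 inverted output reproduces the observed 1.

M3 inverted output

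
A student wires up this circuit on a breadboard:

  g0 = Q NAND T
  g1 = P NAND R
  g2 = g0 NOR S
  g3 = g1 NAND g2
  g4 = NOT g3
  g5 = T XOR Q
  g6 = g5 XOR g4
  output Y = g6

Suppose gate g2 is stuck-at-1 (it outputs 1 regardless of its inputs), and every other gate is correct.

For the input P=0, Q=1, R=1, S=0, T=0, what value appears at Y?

0

Propagate with g2 forced: g0=1, g1=1, g2=1 [stuck-at-1], g3=0, g4=1, g5=1, g6=0.
So Y = 0. (Without the fault it would be 1.)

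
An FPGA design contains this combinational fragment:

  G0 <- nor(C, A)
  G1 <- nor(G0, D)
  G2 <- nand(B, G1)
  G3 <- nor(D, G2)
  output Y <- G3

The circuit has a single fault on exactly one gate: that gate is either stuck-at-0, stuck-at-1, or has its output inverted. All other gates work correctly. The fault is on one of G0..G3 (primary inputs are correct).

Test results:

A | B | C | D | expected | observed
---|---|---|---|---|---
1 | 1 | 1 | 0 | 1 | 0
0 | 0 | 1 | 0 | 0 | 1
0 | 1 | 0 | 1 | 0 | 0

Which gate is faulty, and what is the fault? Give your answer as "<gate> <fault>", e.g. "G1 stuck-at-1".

Fault-free values for test 1 (A=1, B=1, C=1, D=0): G0=0, G1=1, G2=0, G3=1, giving Y=1. Observed 0.
Test 1: faults giving observed 0 are {G0 stuck-at-1, G0 inverted output, G1 stuck-at-0, G1 inverted output, G2 stuck-at-1, G2 inverted output, G3 stuck-at-0, G3 inverted output}.
Test 2 (A=0, B=0, C=1, D=0): fault-free G0=0, G1=1, G2=1, G3=0 → 0; observed 1. Eliminates G0 stuck-at-1, G0 inverted output, G1 stuck-at-0, G1 inverted output, G2 stuck-at-1, G3 stuck-at-0.
Test 3 (A=0, B=1, C=0, D=1): fault-free G0=1, G1=0, G2=1, G3=0 → 0; observed 0. Eliminates G3 inverted output.
Only G2 inverted output is consistent with every test.

G2 inverted output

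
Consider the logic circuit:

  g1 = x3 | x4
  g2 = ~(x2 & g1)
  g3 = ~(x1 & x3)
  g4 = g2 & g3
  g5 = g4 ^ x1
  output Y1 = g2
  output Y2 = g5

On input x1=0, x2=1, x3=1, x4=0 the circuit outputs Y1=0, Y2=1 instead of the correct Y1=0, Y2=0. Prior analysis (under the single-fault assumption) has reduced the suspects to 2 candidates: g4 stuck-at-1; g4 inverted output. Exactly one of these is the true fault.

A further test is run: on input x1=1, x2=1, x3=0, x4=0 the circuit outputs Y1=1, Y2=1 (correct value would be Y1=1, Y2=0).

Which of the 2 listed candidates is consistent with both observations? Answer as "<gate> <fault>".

Evaluate each candidate on input x1=1, x2=1, x3=0, x4=0:
  g4 stuck-at-1: g1=0, g2=1, g3=1, g4=1 [stuck-at-1], g5=0 → Y1=1, Y2=0 — eliminated
  g4 inverted output: g1=0, g2=1, g3=1, g4=0 [inverted output], g5=1 → Y1=1, Y2=1 — matches
Only g4 inverted output reproduces the observed Y1=1, Y2=1.

g4 inverted output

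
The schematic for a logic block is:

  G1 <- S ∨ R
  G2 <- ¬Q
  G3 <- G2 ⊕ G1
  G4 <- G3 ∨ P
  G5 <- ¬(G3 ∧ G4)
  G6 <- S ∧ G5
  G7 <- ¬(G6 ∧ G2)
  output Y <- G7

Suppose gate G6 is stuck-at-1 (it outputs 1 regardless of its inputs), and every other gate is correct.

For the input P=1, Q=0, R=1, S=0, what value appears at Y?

0

Propagate with G6 forced: G1=1, G2=1, G3=0, G4=1, G5=1, G6=1 [stuck-at-1], G7=0.
So Y = 0. (Without the fault it would be 1.)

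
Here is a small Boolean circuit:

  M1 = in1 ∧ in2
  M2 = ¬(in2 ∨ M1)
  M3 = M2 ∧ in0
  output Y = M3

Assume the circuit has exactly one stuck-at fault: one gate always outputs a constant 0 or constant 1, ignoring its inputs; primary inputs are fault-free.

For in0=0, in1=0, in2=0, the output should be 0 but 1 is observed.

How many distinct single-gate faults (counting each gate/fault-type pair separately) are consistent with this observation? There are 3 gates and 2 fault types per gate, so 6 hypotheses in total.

1

Fault-free: M1=0, M2=1, M3=0 → 0. Observed 1.
  M1 stuck-at-0: output 0 ✗
  M1 stuck-at-1: output 0 ✗
  M2 stuck-at-0: output 0 ✗
  M2 stuck-at-1: output 0 ✗
  M3 stuck-at-0: output 0 ✗
  M3 stuck-at-1: output 1 ✓
Consistent faults: {M3 stuck-at-1} — 1 in all.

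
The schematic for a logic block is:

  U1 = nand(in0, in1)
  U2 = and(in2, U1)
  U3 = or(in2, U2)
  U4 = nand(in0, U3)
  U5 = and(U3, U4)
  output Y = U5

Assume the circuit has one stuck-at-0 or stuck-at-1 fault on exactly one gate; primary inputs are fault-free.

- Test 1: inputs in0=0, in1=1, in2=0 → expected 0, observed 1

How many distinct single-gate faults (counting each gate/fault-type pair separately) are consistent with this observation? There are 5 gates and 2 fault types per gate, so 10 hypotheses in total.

Fault-free: U1=1, U2=0, U3=0, U4=1, U5=0 → 0. Observed 1.
  U1 stuck-at-0: output 0 ✗
  U1 stuck-at-1: output 0 ✗
  U2 stuck-at-0: output 0 ✗
  U2 stuck-at-1: output 1 ✓
  U3 stuck-at-0: output 0 ✗
  U3 stuck-at-1: output 1 ✓
  U4 stuck-at-0: output 0 ✗
  U4 stuck-at-1: output 0 ✗
  U5 stuck-at-0: output 0 ✗
  U5 stuck-at-1: output 1 ✓
Consistent faults: {U2 stuck-at-1, U3 stuck-at-1, U5 stuck-at-1} — 3 in all.

3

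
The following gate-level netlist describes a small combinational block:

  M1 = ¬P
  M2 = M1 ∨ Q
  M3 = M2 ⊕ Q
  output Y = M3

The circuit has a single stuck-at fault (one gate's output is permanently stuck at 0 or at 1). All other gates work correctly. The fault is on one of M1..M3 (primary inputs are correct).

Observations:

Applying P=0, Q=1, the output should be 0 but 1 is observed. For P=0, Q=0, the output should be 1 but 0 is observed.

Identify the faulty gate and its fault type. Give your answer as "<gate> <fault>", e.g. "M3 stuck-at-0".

M2 stuck-at-0

Fault-free values for test 1 (P=0, Q=1): M1=1, M2=1, M3=0, giving Y=0. Observed 1.
Test 1: faults giving observed 1 are {M2 stuck-at-0, M3 stuck-at-1}.
Test 2 (P=0, Q=0): fault-free M1=1, M2=1, M3=1 → 1; observed 0. Eliminates M3 stuck-at-1.
Only M2 stuck-at-0 is consistent with every test.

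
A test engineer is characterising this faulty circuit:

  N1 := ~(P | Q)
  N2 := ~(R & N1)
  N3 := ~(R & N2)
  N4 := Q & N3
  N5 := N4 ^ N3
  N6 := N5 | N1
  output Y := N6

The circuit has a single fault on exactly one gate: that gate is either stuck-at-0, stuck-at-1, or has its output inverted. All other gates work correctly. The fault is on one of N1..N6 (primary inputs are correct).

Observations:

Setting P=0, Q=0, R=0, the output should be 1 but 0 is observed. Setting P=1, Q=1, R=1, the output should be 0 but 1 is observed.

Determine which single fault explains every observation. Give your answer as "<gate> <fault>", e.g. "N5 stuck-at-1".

Fault-free values for test 1 (P=0, Q=0, R=0): N1=1, N2=1, N3=1, N4=0, N5=1, N6=1, giving Y=1. Observed 0.
Test 1: faults giving observed 0 are {N6 stuck-at-0, N6 inverted output}.
Test 2 (P=1, Q=1, R=1): fault-free N1=0, N2=1, N3=0, N4=0, N5=0, N6=0 → 0; observed 1. Eliminates N6 stuck-at-0.
Only N6 inverted output is consistent with every test.

N6 inverted output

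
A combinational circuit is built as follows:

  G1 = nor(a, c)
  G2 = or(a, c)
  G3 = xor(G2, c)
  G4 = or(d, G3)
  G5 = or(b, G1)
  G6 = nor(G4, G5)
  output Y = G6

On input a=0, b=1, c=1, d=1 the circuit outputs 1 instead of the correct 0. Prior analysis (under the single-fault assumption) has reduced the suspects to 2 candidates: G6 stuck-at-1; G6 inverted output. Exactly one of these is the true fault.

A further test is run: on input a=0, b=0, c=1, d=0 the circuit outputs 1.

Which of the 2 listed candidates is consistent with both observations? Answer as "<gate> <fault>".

Evaluate each candidate on input a=0, b=0, c=1, d=0:
  G6 stuck-at-1: G1=0, G2=1, G3=0, G4=0, G5=0, G6=1 [stuck-at-1] → 1 — matches
  G6 inverted output: G1=0, G2=1, G3=0, G4=0, G5=0, G6=0 [inverted output] → 0 — eliminated
Only G6 stuck-at-1 reproduces the observed 1.

G6 stuck-at-1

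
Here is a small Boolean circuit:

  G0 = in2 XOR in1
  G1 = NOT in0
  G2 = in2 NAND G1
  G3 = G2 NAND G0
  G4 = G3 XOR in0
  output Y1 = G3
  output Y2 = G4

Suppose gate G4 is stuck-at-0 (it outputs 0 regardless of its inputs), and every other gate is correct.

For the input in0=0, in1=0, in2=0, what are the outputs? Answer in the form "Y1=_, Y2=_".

Propagate with G4 forced: G0=0, G1=1, G2=1, G3=1, G4=0 [stuck-at-0].
So the outputs are Y1=1, Y2=0. (Without the fault they would be Y1=1, Y2=1.)

Y1=1, Y2=0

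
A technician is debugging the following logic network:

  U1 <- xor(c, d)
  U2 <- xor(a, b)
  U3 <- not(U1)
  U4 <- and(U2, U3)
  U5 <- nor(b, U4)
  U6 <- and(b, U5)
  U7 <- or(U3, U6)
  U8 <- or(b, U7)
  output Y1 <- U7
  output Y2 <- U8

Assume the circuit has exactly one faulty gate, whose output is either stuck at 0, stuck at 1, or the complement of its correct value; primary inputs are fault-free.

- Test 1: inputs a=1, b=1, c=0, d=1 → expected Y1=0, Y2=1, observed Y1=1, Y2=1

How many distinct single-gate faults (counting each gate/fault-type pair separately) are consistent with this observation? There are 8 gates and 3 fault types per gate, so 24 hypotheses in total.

Fault-free: U1=1, U2=0, U3=0, U4=0, U5=0, U6=0, U7=0, U8=1 → Y1=0, Y2=1. Observed Y1=1, Y2=1.
  U1: stuck-at-0, inverted output ✓; others ✗
  U2: none of the 3 fault types match ✗
  U3: stuck-at-1, inverted output ✓; others ✗
  U4: none of the 3 fault types match ✗
  U5: stuck-at-1, inverted output ✓; others ✗
  U6: stuck-at-1, inverted output ✓; others ✗
  U7: stuck-at-1, inverted output ✓; others ✗
  U8: none of the 3 fault types match ✗
Consistent faults: {U1 stuck-at-0, U1 inverted output, U3 stuck-at-1, U3 inverted output, U5 stuck-at-1, U5 inverted output, U6 stuck-at-1, U6 inverted output, U7 stuck-at-1, U7 inverted output} — 10 in all.

10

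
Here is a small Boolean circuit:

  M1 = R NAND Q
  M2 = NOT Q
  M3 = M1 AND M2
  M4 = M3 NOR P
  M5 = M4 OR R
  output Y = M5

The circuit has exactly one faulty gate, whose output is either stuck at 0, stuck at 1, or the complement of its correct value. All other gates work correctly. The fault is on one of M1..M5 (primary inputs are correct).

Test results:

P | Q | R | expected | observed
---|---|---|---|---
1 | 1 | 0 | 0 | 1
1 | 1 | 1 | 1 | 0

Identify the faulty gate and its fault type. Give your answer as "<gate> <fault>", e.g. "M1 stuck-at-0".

Fault-free values for test 1 (P=1, Q=1, R=0): M1=1, M2=0, M3=0, M4=0, M5=0, giving Y=0. Observed 1.
Test 1: faults giving observed 1 are {M4 stuck-at-1, M4 inverted output, M5 stuck-at-1, M5 inverted output}.
Test 2 (P=1, Q=1, R=1): fault-free M1=0, M2=0, M3=0, M4=0, M5=1 → 1; observed 0. Eliminates M4 stuck-at-1, M4 inverted output, M5 stuck-at-1.
Only M5 inverted output is consistent with every test.

M5 inverted output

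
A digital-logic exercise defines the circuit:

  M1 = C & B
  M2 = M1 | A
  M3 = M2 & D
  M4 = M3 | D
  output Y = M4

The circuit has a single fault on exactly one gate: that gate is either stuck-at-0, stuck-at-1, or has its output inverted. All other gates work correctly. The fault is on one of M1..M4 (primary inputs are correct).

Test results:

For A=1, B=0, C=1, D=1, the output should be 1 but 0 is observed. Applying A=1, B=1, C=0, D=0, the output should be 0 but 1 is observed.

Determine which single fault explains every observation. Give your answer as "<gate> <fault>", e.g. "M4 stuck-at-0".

M4 inverted output

Fault-free values for test 1 (A=1, B=0, C=1, D=1): M1=0, M2=1, M3=1, M4=1, giving Y=1. Observed 0.
Test 1: faults giving observed 0 are {M4 stuck-at-0, M4 inverted output}.
Test 2 (A=1, B=1, C=0, D=0): fault-free M1=0, M2=1, M3=0, M4=0 → 0; observed 1. Eliminates M4 stuck-at-0.
Only M4 inverted output is consistent with every test.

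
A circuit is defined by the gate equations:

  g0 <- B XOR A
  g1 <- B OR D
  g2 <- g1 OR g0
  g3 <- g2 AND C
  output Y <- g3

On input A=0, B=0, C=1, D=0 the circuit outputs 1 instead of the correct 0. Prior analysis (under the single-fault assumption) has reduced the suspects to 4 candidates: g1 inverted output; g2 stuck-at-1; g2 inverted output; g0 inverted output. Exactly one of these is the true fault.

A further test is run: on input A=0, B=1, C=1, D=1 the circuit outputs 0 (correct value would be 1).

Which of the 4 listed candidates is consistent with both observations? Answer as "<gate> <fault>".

g2 inverted output

Evaluate each candidate on input A=0, B=1, C=1, D=1:
  g1 inverted output: g0=1, g1=0 [inverted output], g2=1, g3=1 → 1 — eliminated
  g2 stuck-at-1: g0=1, g1=1, g2=1 [stuck-at-1], g3=1 → 1 — eliminated
  g2 inverted output: g0=1, g1=1, g2=0 [inverted output], g3=0 → 0 — matches
  g0 inverted output: g0=0 [inverted output], g1=1, g2=1, g3=1 → 1 — eliminated
Only g2 inverted output reproduces the observed 0.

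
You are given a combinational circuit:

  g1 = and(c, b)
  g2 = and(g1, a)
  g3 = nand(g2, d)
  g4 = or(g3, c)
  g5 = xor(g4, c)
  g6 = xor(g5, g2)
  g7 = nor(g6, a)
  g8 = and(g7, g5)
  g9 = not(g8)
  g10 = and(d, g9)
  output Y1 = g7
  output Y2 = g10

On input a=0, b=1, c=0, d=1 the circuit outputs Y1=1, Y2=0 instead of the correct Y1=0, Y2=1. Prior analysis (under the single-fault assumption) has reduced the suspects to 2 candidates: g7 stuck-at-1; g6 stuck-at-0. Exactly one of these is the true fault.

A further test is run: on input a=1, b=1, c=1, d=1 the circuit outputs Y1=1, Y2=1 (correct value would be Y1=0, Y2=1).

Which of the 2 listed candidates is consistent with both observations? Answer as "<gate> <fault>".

g7 stuck-at-1

Evaluate each candidate on input a=1, b=1, c=1, d=1:
  g7 stuck-at-1: g1=1, g2=1, g3=0, g4=1, g5=0, g6=1, g7=1 [stuck-at-1], g8=0, g9=1, g10=1 → Y1=1, Y2=1 — matches
  g6 stuck-at-0: g1=1, g2=1, g3=0, g4=1, g5=0, g6=0 [stuck-at-0], g7=0, g8=0, g9=1, g10=1 → Y1=0, Y2=1 — eliminated
Only g7 stuck-at-1 reproduces the observed Y1=1, Y2=1.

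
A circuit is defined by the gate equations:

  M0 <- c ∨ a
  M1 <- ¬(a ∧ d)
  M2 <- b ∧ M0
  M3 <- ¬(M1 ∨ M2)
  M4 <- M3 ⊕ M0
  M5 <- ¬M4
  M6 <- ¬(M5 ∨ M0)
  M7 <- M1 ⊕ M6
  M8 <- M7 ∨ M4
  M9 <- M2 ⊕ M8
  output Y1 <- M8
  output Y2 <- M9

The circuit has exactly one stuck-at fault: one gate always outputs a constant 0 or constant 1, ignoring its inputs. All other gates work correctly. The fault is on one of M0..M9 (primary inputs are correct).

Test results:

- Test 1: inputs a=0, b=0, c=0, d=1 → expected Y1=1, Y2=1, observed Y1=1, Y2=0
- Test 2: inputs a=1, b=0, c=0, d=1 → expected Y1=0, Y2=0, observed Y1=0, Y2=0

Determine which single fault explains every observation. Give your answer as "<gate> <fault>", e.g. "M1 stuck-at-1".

M9 stuck-at-0

Fault-free values for test 1 (a=0, b=0, c=0, d=1): M0=0, M1=1, M2=0, M3=0, M4=0, M5=1, M6=0, M7=1, M8=1, M9=1, giving Y1=1, Y2=1. Observed Y1=1, Y2=0.
Test 1: faults giving observed Y1=1, Y2=0 are {M2 stuck-at-1, M9 stuck-at-0}.
Test 2 (a=1, b=0, c=0, d=1): fault-free M0=1, M1=0, M2=0, M3=1, M4=0, M5=1, M6=0, M7=0, M8=0, M9=0 → Y1=0, Y2=0; observed Y1=0, Y2=0. Eliminates M2 stuck-at-1.
Only M9 stuck-at-0 is consistent with every test.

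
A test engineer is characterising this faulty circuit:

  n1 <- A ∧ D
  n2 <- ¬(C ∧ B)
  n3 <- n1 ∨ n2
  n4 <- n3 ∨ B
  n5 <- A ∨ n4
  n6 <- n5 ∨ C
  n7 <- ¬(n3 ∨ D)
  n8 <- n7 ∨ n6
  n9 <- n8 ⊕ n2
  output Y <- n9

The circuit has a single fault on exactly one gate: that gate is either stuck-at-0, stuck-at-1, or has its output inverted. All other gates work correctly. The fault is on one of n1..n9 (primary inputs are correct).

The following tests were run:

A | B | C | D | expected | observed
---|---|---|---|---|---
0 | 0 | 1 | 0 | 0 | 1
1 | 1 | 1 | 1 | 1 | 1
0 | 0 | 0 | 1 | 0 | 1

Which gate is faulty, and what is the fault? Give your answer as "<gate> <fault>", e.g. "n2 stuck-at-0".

Fault-free values for test 1 (A=0, B=0, C=1, D=0): n1=0, n2=1, n3=1, n4=1, n5=1, n6=1, n7=0, n8=1, n9=0, giving Y=0. Observed 1.
Test 1: faults giving observed 1 are {n2 stuck-at-0, n2 inverted output, n6 stuck-at-0, n6 inverted output, n8 stuck-at-0, n8 inverted output, n9 stuck-at-1, n9 inverted output}.
Test 2 (A=1, B=1, C=1, D=1): fault-free n1=1, n2=0, n3=1, n4=1, n5=1, n6=1, n7=0, n8=1, n9=1 → 1; observed 1. Eliminates n2 inverted output, n6 stuck-at-0, n6 inverted output, n8 stuck-at-0, n8 inverted output, n9 inverted output.
Test 3 (A=0, B=0, C=0, D=1): fault-free n1=0, n2=1, n3=1, n4=1, n5=1, n6=1, n7=0, n8=1, n9=0 → 0; observed 1. Eliminates n2 stuck-at-0.
Only n9 stuck-at-1 is consistent with every test.

n9 stuck-at-1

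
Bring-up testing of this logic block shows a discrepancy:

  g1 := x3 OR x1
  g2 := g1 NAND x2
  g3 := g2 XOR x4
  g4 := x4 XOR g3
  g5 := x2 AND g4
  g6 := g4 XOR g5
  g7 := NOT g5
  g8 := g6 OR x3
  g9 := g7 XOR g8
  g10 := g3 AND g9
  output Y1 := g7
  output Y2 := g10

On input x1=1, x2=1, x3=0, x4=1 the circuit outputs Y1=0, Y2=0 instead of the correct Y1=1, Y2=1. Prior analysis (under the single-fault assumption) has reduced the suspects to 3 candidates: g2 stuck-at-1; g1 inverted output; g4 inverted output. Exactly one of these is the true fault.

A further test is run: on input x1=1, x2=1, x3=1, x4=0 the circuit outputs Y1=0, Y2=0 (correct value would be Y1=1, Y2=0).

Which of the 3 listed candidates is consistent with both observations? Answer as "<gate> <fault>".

g4 inverted output

Evaluate each candidate on input x1=1, x2=1, x3=1, x4=0:
  g2 stuck-at-1: g1=1, g2=1 [stuck-at-1], g3=1, g4=1, g5=1, g6=0, g7=0, g8=1, g9=1, g10=1 → Y1=0, Y2=1 — eliminated
  g1 inverted output: g1=0 [inverted output], g2=1, g3=1, g4=1, g5=1, g6=0, g7=0, g8=1, g9=1, g10=1 → Y1=0, Y2=1 — eliminated
  g4 inverted output: g1=1, g2=0, g3=0, g4=1 [inverted output], g5=1, g6=0, g7=0, g8=1, g9=1, g10=0 → Y1=0, Y2=0 — matches
Only g4 inverted output reproduces the observed Y1=0, Y2=0.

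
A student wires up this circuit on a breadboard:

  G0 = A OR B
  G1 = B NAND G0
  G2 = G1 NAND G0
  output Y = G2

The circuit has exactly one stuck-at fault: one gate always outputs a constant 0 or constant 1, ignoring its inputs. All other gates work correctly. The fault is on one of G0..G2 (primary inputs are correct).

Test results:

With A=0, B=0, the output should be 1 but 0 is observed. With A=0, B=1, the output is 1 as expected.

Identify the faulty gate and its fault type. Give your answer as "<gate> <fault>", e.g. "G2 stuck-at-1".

Fault-free values for test 1 (A=0, B=0): G0=0, G1=1, G2=1, giving Y=1. Observed 0.
Test 1: faults giving observed 0 are {G0 stuck-at-1, G2 stuck-at-0}.
Test 2 (A=0, B=1): fault-free G0=1, G1=0, G2=1 → 1; observed 1. Eliminates G2 stuck-at-0.
Only G0 stuck-at-1 is consistent with every test.

G0 stuck-at-1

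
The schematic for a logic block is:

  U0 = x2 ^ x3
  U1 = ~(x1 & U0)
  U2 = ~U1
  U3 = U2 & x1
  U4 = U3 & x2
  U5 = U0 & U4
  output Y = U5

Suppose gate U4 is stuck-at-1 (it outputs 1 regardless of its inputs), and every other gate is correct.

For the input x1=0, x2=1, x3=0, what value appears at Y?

1

Propagate with U4 forced: U0=1, U1=1, U2=0, U3=0, U4=1 [stuck-at-1], U5=1.
So Y = 1. (Without the fault it would be 0.)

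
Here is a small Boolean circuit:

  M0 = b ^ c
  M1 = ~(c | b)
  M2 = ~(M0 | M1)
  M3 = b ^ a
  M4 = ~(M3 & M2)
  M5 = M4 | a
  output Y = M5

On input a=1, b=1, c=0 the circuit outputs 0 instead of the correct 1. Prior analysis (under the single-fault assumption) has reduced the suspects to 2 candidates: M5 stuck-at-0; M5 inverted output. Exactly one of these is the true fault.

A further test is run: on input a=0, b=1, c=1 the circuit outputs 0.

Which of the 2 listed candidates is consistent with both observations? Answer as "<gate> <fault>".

Evaluate each candidate on input a=0, b=1, c=1:
  M5 stuck-at-0: M0=0, M1=0, M2=1, M3=1, M4=0, M5=0 [stuck-at-0] → 0 — matches
  M5 inverted output: M0=0, M1=0, M2=1, M3=1, M4=0, M5=1 [inverted output] → 1 — eliminated
Only M5 stuck-at-0 reproduces the observed 0.

M5 stuck-at-0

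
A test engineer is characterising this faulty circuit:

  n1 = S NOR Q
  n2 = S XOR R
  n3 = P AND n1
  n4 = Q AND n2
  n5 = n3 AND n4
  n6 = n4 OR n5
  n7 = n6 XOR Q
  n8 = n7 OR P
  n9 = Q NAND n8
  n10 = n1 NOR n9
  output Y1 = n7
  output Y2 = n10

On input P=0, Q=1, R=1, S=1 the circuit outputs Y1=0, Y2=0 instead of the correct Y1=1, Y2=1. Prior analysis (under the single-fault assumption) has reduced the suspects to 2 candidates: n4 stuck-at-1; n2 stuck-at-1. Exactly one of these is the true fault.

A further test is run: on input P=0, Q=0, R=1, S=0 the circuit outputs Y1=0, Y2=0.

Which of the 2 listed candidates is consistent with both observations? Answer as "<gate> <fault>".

n2 stuck-at-1

Evaluate each candidate on input P=0, Q=0, R=1, S=0:
  n4 stuck-at-1: n1=1, n2=1, n3=0, n4=1 [stuck-at-1], n5=0, n6=1, n7=1, n8=1, n9=1, n10=0 → Y1=1, Y2=0 — eliminated
  n2 stuck-at-1: n1=1, n2=1 [stuck-at-1], n3=0, n4=0, n5=0, n6=0, n7=0, n8=0, n9=1, n10=0 → Y1=0, Y2=0 — matches
Only n2 stuck-at-1 reproduces the observed Y1=0, Y2=0.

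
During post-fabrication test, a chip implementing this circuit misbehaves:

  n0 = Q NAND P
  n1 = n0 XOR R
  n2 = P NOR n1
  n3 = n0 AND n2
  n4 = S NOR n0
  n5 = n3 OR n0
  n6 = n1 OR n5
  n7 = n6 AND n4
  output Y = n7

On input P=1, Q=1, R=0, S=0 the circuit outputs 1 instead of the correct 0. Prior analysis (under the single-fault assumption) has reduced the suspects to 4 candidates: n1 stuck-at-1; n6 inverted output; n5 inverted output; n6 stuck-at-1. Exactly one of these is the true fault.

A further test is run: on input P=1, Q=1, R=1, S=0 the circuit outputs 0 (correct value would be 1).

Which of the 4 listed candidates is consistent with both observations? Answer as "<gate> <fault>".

Evaluate each candidate on input P=1, Q=1, R=1, S=0:
  n1 stuck-at-1: n0=0, n1=1 [stuck-at-1], n2=0, n3=0, n4=1, n5=0, n6=1, n7=1 → 1 — eliminated
  n6 inverted output: n0=0, n1=1, n2=0, n3=0, n4=1, n5=0, n6=0 [inverted output], n7=0 → 0 — matches
  n5 inverted output: n0=0, n1=1, n2=0, n3=0, n4=1, n5=1 [inverted output], n6=1, n7=1 → 1 — eliminated
  n6 stuck-at-1: n0=0, n1=1, n2=0, n3=0, n4=1, n5=0, n6=1 [stuck-at-1], n7=1 → 1 — eliminated
Only n6 inverted output reproduces the observed 0.

n6 inverted output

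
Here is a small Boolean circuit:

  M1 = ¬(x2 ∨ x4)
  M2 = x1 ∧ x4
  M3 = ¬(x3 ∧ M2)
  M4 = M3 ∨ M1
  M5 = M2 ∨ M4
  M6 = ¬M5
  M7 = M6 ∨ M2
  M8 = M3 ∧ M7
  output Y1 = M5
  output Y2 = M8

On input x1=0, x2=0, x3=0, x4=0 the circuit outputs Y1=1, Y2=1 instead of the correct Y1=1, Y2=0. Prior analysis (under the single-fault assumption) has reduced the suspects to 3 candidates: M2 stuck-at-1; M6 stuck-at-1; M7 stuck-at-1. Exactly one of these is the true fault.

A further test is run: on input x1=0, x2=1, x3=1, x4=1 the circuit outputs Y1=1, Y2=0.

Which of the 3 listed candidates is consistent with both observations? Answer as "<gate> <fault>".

Evaluate each candidate on input x1=0, x2=1, x3=1, x4=1:
  M2 stuck-at-1: M1=0, M2=1 [stuck-at-1], M3=0, M4=0, M5=1, M6=0, M7=1, M8=0 → Y1=1, Y2=0 — matches
  M6 stuck-at-1: M1=0, M2=0, M3=1, M4=1, M5=1, M6=1 [stuck-at-1], M7=1, M8=1 → Y1=1, Y2=1 — eliminated
  M7 stuck-at-1: M1=0, M2=0, M3=1, M4=1, M5=1, M6=0, M7=1 [stuck-at-1], M8=1 → Y1=1, Y2=1 — eliminated
Only M2 stuck-at-1 reproduces the observed Y1=1, Y2=0.

M2 stuck-at-1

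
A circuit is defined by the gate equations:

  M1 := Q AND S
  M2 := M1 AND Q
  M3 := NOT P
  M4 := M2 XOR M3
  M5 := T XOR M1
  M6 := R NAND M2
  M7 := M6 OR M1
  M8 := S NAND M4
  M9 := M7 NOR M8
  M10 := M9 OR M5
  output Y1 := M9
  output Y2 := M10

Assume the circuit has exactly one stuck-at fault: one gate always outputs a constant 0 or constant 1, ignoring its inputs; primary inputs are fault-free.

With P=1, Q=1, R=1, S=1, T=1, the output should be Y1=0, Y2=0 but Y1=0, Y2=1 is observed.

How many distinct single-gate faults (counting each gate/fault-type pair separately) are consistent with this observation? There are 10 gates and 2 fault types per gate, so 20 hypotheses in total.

3

Fault-free: M1=1, M2=1, M3=0, M4=1, M5=0, M6=0, M7=1, M8=0, M9=0, M10=0 → Y1=0, Y2=0. Observed Y1=0, Y2=1.
  M1: stuck-at-0 ✓; others ✗
  M2: none of the 2 fault types match ✗
  M3: none of the 2 fault types match ✗
  M4: none of the 2 fault types match ✗
  M5: stuck-at-1 ✓; others ✗
  M6: none of the 2 fault types match ✗
  M7: none of the 2 fault types match ✗
  M8: none of the 2 fault types match ✗
  M9: none of the 2 fault types match ✗
  M10: stuck-at-1 ✓; others ✗
Consistent faults: {M1 stuck-at-0, M5 stuck-at-1, M10 stuck-at-1} — 3 in all.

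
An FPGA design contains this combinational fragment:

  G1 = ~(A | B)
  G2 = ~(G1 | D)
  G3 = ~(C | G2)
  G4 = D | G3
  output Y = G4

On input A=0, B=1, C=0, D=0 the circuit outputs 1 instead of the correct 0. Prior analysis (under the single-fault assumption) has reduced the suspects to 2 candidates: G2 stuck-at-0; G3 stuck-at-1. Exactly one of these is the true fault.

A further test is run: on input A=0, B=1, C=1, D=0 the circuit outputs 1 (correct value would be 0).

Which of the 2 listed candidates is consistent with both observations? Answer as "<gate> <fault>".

Evaluate each candidate on input A=0, B=1, C=1, D=0:
  G2 stuck-at-0: G1=0, G2=0 [stuck-at-0], G3=0, G4=0 → 0 — eliminated
  G3 stuck-at-1: G1=0, G2=1, G3=1 [stuck-at-1], G4=1 → 1 — matches
Only G3 stuck-at-1 reproduces the observed 1.

G3 stuck-at-1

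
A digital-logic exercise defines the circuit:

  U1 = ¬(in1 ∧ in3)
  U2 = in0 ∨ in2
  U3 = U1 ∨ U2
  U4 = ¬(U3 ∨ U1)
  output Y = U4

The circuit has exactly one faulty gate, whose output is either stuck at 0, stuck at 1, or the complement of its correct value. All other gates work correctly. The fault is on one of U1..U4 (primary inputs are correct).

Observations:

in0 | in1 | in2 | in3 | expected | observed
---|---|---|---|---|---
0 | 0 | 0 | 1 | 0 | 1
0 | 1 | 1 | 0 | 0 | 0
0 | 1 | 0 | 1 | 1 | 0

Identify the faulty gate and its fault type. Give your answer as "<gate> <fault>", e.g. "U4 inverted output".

Fault-free values for test 1 (in0=0, in1=0, in2=0, in3=1): U1=1, U2=0, U3=1, U4=0, giving Y=0. Observed 1.
Test 1: faults giving observed 1 are {U1 stuck-at-0, U1 inverted output, U4 stuck-at-1, U4 inverted output}.
Test 2 (in0=0, in1=1, in2=1, in3=0): fault-free U1=1, U2=1, U3=1, U4=0 → 0; observed 0. Eliminates U4 stuck-at-1, U4 inverted output.
Test 3 (in0=0, in1=1, in2=0, in3=1): fault-free U1=0, U2=0, U3=0, U4=1 → 1; observed 0. Eliminates U1 stuck-at-0.
Only U1 inverted output is consistent with every test.

U1 inverted output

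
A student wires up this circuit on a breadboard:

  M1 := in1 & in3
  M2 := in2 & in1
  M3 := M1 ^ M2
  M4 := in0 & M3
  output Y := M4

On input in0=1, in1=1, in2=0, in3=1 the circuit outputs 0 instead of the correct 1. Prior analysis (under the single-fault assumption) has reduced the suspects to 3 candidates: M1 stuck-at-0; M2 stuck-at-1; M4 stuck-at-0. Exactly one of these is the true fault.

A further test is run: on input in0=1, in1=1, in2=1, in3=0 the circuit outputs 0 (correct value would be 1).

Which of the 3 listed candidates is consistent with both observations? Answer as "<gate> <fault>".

M4 stuck-at-0

Evaluate each candidate on input in0=1, in1=1, in2=1, in3=0:
  M1 stuck-at-0: M1=0 [stuck-at-0], M2=1, M3=1, M4=1 → 1 — eliminated
  M2 stuck-at-1: M1=0, M2=1 [stuck-at-1], M3=1, M4=1 → 1 — eliminated
  M4 stuck-at-0: M1=0, M2=1, M3=1, M4=0 [stuck-at-0] → 0 — matches
Only M4 stuck-at-0 reproduces the observed 0.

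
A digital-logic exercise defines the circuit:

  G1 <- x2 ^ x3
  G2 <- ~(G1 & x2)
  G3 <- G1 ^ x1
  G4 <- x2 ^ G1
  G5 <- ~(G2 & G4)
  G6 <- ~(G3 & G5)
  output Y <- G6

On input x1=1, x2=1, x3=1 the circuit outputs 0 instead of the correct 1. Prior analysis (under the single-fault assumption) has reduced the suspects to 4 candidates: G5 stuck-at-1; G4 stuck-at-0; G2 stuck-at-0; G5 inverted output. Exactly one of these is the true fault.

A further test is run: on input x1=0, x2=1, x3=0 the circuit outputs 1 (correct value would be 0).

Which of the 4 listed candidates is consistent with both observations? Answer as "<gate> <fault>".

G5 inverted output

Evaluate each candidate on input x1=0, x2=1, x3=0:
  G5 stuck-at-1: G1=1, G2=0, G3=1, G4=0, G5=1 [stuck-at-1], G6=0 → 0 — eliminated
  G4 stuck-at-0: G1=1, G2=0, G3=1, G4=0 [stuck-at-0], G5=1, G6=0 → 0 — eliminated
  G2 stuck-at-0: G1=1, G2=0 [stuck-at-0], G3=1, G4=0, G5=1, G6=0 → 0 — eliminated
  G5 inverted output: G1=1, G2=0, G3=1, G4=0, G5=0 [inverted output], G6=1 → 1 — matches
Only G5 inverted output reproduces the observed 1.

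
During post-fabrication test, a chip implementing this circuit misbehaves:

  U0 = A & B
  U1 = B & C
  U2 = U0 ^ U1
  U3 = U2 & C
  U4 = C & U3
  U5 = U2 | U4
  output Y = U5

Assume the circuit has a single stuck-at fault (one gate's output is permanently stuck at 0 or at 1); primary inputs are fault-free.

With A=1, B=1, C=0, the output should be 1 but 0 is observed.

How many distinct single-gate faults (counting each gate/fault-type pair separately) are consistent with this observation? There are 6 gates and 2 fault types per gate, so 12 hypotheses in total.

4

Fault-free: U0=1, U1=0, U2=1, U3=0, U4=0, U5=1 → 1. Observed 0.
  U0 stuck-at-0: output 0 ✓
  U0 stuck-at-1: output 1 ✗
  U1 stuck-at-0: output 1 ✗
  U1 stuck-at-1: output 0 ✓
  U2 stuck-at-0: output 0 ✓
  U2 stuck-at-1: output 1 ✗
  U3 stuck-at-0: output 1 ✗
  U3 stuck-at-1: output 1 ✗
  U4 stuck-at-0: output 1 ✗
  U4 stuck-at-1: output 1 ✗
  U5 stuck-at-0: output 0 ✓
  U5 stuck-at-1: output 1 ✗
Consistent faults: {U0 stuck-at-0, U1 stuck-at-1, U2 stuck-at-0, U5 stuck-at-0} — 4 in all.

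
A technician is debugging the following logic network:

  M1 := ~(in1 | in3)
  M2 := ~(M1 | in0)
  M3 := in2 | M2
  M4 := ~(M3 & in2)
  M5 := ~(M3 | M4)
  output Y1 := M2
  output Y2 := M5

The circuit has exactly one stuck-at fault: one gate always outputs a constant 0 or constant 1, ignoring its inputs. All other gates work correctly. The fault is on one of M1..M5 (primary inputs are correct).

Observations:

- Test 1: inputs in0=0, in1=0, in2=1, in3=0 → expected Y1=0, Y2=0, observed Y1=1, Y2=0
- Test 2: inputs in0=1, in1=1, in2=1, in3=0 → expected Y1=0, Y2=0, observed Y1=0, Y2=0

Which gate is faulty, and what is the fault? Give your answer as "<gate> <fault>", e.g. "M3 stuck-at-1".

Fault-free values for test 1 (in0=0, in1=0, in2=1, in3=0): M1=1, M2=0, M3=1, M4=0, M5=0, giving Y1=0, Y2=0. Observed Y1=1, Y2=0.
Test 1: faults giving observed Y1=1, Y2=0 are {M1 stuck-at-0, M2 stuck-at-1}.
Test 2 (in0=1, in1=1, in2=1, in3=0): fault-free M1=0, M2=0, M3=1, M4=0, M5=0 → Y1=0, Y2=0; observed Y1=0, Y2=0. Eliminates M2 stuck-at-1.
Only M1 stuck-at-0 is consistent with every test.

M1 stuck-at-0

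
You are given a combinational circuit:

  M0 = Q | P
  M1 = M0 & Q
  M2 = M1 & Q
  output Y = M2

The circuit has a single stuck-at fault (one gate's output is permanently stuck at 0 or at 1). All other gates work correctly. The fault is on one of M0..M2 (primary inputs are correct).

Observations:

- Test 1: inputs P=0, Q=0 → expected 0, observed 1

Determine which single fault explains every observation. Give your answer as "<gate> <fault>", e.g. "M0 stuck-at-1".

Fault-free values for test 1 (P=0, Q=0): M0=0, M1=0, M2=0, giving Y=0. Observed 1.
Test 1: faults giving observed 1 are {M2 stuck-at-1}.
Only M2 stuck-at-1 is consistent with every test.

M2 stuck-at-1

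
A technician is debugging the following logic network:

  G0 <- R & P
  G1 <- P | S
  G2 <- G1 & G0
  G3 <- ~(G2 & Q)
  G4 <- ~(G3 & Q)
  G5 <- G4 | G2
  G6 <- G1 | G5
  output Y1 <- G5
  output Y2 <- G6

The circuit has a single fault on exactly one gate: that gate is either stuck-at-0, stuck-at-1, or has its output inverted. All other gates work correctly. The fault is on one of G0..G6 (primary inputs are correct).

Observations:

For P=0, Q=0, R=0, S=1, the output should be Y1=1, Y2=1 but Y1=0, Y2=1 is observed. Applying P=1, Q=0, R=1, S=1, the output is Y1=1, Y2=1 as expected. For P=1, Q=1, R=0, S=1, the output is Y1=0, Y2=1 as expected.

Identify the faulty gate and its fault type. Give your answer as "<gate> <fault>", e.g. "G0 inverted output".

G4 stuck-at-0

Fault-free values for test 1 (P=0, Q=0, R=0, S=1): G0=0, G1=1, G2=0, G3=1, G4=1, G5=1, G6=1, giving Y1=1, Y2=1. Observed Y1=0, Y2=1.
Test 1: faults giving observed Y1=0, Y2=1 are {G4 stuck-at-0, G4 inverted output, G5 stuck-at-0, G5 inverted output}.
Test 2 (P=1, Q=0, R=1, S=1): fault-free G0=1, G1=1, G2=1, G3=1, G4=1, G5=1, G6=1 → Y1=1, Y2=1; observed Y1=1, Y2=1. Eliminates G5 stuck-at-0, G5 inverted output.
Test 3 (P=1, Q=1, R=0, S=1): fault-free G0=0, G1=1, G2=0, G3=1, G4=0, G5=0, G6=1 → Y1=0, Y2=1; observed Y1=0, Y2=1. Eliminates G4 inverted output.
Only G4 stuck-at-0 is consistent with every test.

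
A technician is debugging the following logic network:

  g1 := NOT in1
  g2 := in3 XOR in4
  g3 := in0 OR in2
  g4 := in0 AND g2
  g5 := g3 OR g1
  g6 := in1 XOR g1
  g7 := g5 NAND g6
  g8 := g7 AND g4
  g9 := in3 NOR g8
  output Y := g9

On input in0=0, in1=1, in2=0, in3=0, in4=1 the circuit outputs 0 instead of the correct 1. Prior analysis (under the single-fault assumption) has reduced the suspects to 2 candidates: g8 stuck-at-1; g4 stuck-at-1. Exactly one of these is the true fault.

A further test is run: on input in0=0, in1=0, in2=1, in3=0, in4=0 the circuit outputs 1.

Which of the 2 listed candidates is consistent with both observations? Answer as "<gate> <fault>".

Evaluate each candidate on input in0=0, in1=0, in2=1, in3=0, in4=0:
  g8 stuck-at-1: g1=1, g2=0, g3=1, g4=0, g5=1, g6=1, g7=0, g8=1 [stuck-at-1], g9=0 → 0 — eliminated
  g4 stuck-at-1: g1=1, g2=0, g3=1, g4=1 [stuck-at-1], g5=1, g6=1, g7=0, g8=0, g9=1 → 1 — matches
Only g4 stuck-at-1 reproduces the observed 1.

g4 stuck-at-1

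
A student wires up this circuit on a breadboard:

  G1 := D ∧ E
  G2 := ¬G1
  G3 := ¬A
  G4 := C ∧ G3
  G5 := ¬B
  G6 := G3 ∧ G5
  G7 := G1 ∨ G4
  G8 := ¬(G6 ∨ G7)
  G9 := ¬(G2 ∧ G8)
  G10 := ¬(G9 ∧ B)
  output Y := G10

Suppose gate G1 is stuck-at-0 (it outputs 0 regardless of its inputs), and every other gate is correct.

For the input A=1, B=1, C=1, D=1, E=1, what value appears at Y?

1

Propagate with G1 forced: G1=0 [stuck-at-0], G2=1, G3=0, G4=0, G5=0, G6=0, G7=0, G8=1, G9=0, G10=1.
So Y = 1. (Without the fault it would be 0.)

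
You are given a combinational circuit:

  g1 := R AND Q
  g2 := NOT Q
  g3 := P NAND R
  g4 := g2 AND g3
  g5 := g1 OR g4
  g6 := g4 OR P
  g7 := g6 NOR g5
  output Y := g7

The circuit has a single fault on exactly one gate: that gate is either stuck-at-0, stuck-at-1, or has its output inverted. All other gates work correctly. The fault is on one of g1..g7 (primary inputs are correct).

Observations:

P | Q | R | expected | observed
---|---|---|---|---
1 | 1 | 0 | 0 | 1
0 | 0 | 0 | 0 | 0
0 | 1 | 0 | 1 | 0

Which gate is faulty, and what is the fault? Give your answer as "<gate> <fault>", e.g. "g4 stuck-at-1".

Fault-free values for test 1 (P=1, Q=1, R=0): g1=0, g2=0, g3=1, g4=0, g5=0, g6=1, g7=0, giving Y=0. Observed 1.
Test 1: faults giving observed 1 are {g6 stuck-at-0, g6 inverted output, g7 stuck-at-1, g7 inverted output}.
Test 2 (P=0, Q=0, R=0): fault-free g1=0, g2=1, g3=1, g4=1, g5=1, g6=1, g7=0 → 0; observed 0. Eliminates g7 stuck-at-1, g7 inverted output.
Test 3 (P=0, Q=1, R=0): fault-free g1=0, g2=0, g3=1, g4=0, g5=0, g6=0, g7=1 → 1; observed 0. Eliminates g6 stuck-at-0.
Only g6 inverted output is consistent with every test.

g6 inverted output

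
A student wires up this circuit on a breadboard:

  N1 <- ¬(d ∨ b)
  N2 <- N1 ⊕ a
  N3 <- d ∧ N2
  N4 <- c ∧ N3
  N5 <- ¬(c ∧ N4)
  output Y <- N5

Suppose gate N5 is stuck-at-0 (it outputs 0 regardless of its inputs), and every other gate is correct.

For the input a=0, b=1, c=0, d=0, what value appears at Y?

0

Propagate with N5 forced: N1=0, N2=0, N3=0, N4=0, N5=0 [stuck-at-0].
So Y = 0. (Without the fault it would be 1.)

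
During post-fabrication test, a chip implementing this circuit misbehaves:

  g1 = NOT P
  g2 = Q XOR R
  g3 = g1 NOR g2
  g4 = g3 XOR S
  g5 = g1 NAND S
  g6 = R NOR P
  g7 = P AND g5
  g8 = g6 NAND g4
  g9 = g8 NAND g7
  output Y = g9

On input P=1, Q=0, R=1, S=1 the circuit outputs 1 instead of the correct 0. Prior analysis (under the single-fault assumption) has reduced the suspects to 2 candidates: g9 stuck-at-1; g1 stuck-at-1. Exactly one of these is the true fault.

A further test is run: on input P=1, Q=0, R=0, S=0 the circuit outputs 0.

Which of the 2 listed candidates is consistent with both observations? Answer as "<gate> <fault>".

Evaluate each candidate on input P=1, Q=0, R=0, S=0:
  g9 stuck-at-1: g1=0, g2=0, g3=1, g4=1, g5=1, g6=0, g7=1, g8=1, g9=1 [stuck-at-1] → 1 — eliminated
  g1 stuck-at-1: g1=1 [stuck-at-1], g2=0, g3=0, g4=0, g5=1, g6=0, g7=1, g8=1, g9=0 → 0 — matches
Only g1 stuck-at-1 reproduces the observed 0.

g1 stuck-at-1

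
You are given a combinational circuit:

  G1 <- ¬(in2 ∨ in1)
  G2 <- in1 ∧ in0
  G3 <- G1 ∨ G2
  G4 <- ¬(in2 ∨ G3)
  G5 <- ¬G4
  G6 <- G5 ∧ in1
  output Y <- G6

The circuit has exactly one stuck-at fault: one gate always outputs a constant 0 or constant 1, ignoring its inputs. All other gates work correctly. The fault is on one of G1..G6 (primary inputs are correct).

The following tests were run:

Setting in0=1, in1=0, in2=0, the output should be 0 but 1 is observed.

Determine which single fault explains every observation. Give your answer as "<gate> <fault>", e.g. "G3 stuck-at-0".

Fault-free values for test 1 (in0=1, in1=0, in2=0): G1=1, G2=0, G3=1, G4=0, G5=1, G6=0, giving Y=0. Observed 1.
Test 1: faults giving observed 1 are {G6 stuck-at-1}.
Only G6 stuck-at-1 is consistent with every test.

G6 stuck-at-1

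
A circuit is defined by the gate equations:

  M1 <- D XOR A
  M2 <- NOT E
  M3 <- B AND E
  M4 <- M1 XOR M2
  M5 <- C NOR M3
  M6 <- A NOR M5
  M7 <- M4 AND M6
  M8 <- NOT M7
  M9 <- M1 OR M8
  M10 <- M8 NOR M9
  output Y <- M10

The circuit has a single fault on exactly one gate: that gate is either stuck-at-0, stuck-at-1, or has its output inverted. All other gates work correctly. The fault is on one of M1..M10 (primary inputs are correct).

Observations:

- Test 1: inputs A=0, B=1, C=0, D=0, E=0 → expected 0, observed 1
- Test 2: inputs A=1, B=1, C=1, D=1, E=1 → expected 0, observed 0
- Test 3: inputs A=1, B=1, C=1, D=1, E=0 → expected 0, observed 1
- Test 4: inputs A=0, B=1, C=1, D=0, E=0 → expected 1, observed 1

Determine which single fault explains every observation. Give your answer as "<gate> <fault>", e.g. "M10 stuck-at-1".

Fault-free values for test 1 (A=0, B=1, C=0, D=0, E=0): M1=0, M2=1, M3=0, M4=1, M5=1, M6=0, M7=0, M8=1, M9=1, M10=0, giving Y=0. Observed 1.
Test 1: faults giving observed 1 are {M3 stuck-at-1, M3 inverted output, M5 stuck-at-0, M5 inverted output, M6 stuck-at-1, M6 inverted output, M7 stuck-at-1, M7 inverted output, M8 stuck-at-0, M8 inverted output, M10 stuck-at-1, M10 inverted output}.
Test 2 (A=1, B=1, C=1, D=1, E=1): fault-free M1=0, M2=0, M3=1, M4=0, M5=0, M6=0, M7=0, M8=1, M9=1, M10=0 → 0; observed 0. Eliminates M7 stuck-at-1, M7 inverted output, M8 stuck-at-0, M8 inverted output, M10 stuck-at-1, M10 inverted output.
Test 3 (A=1, B=1, C=1, D=1, E=0): fault-free M1=0, M2=1, M3=0, M4=1, M5=0, M6=0, M7=0, M8=1, M9=1, M10=0 → 0; observed 1. Eliminates M3 stuck-at-1, M3 inverted output, M5 stuck-at-0, M5 inverted output.
Test 4 (A=0, B=1, C=1, D=0, E=0): fault-free M1=0, M2=1, M3=0, M4=1, M5=0, M6=1, M7=1, M8=0, M9=0, M10=1 → 1; observed 1. Eliminates M6 inverted output.
Only M6 stuck-at-1 is consistent with every test.

M6 stuck-at-1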